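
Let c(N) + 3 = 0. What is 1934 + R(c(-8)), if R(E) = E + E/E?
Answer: 1932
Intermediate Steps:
c(N) = -3 (c(N) = -3 + 0 = -3)
R(E) = 1 + E (R(E) = E + 1 = 1 + E)
1934 + R(c(-8)) = 1934 + (1 - 3) = 1934 - 2 = 1932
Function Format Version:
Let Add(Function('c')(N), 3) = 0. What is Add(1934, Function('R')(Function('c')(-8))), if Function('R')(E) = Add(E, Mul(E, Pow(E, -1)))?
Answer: 1932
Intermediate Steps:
Function('c')(N) = -3 (Function('c')(N) = Add(-3, 0) = -3)
Function('R')(E) = Add(1, E) (Function('R')(E) = Add(E, 1) = Add(1, E))
Add(1934, Function('R')(Function('c')(-8))) = Add(1934, Add(1, -3)) = Add(1934, -2) = 1932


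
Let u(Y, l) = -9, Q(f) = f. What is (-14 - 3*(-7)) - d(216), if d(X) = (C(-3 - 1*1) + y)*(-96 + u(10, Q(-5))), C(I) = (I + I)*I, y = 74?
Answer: 11137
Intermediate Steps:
C(I) = 2*I**2 (C(I) = (2*I)*I = 2*I**2)
d(X) = -11130 (d(X) = (2*(-3 - 1*1)**2 + 74)*(-96 - 9) = (2*(-3 - 1)**2 + 74)*(-105) = (2*(-4)**2 + 74)*(-105) = (2*16 + 74)*(-105) = (32 + 74)*(-105) = 106*(-105) = -11130)
(-14 - 3*(-7)) - d(216) = (-14 - 3*(-7)) - 1*(-11130) = (-14 + 21) + 11130 = 7 + 11130 = 11137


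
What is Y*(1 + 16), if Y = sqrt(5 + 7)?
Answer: 34*sqrt(3) ≈ 58.890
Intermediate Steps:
Y = 2*sqrt(3) (Y = sqrt(12) = 2*sqrt(3) ≈ 3.4641)
Y*(1 + 16) = (2*sqrt(3))*(1 + 16) = (2*sqrt(3))*17 = 34*sqrt(3)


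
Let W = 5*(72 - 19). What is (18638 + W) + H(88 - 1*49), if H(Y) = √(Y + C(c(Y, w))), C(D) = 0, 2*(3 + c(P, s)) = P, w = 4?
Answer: 18903 + √39 ≈ 18909.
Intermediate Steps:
c(P, s) = -3 + P/2
W = 265 (W = 5*53 = 265)
H(Y) = √Y (H(Y) = √(Y + 0) = √Y)
(18638 + W) + H(88 - 1*49) = (18638 + 265) + √(88 - 1*49) = 18903 + √(88 - 49) = 18903 + √39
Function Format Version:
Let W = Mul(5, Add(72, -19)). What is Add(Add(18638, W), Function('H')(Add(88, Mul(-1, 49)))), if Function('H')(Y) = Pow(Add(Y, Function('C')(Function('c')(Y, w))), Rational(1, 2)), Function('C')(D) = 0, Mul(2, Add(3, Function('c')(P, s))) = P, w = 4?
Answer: Add(18903, Pow(39, Rational(1, 2))) ≈ 18909.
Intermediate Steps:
Function('c')(P, s) = Add(-3, Mul(Rational(1, 2), P))
W = 265 (W = Mul(5, 53) = 265)
Function('H')(Y) = Pow(Y, Rational(1, 2)) (Function('H')(Y) = Pow(Add(Y, 0), Rational(1, 2)) = Pow(Y, Rational(1, 2)))
Add(Add(18638, W), Function('H')(Add(88, Mul(-1, 49)))) = Add(Add(18638, 265), Pow(Add(88, Mul(-1, 49)), Rational(1, 2))) = Add(18903, Pow(Add(88, -49), Rational(1, 2))) = Add(18903, Pow(39, Rational(1, 2)))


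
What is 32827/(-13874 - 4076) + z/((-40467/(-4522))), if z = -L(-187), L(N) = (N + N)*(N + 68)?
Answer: -516267997087/103768950 ≈ -4975.2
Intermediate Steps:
L(N) = 2*N*(68 + N) (L(N) = (2*N)*(68 + N) = 2*N*(68 + N))
z = -44506 (z = -2*(-187)*(68 - 187) = -2*(-187)*(-119) = -1*44506 = -44506)
32827/(-13874 - 4076) + z/((-40467/(-4522))) = 32827/(-13874 - 4076) - 44506/((-40467/(-4522))) = 32827/(-17950) - 44506/((-40467*(-1/4522))) = 32827*(-1/17950) - 44506/5781/646 = -32827/17950 - 44506*646/5781 = -32827/17950 - 28750876/5781 = -516267997087/103768950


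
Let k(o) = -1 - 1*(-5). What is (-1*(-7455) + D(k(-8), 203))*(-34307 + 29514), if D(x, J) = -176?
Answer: -34888247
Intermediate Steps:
k(o) = 4 (k(o) = -1 + 5 = 4)
(-1*(-7455) + D(k(-8), 203))*(-34307 + 29514) = (-1*(-7455) - 176)*(-34307 + 29514) = (7455 - 176)*(-4793) = 7279*(-4793) = -34888247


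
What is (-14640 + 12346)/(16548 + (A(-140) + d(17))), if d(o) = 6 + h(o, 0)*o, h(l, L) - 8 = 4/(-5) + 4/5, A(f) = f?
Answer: -1147/8275 ≈ -0.13861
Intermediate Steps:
h(l, L) = 8 (h(l, L) = 8 + (4/(-5) + 4/5) = 8 + (4*(-⅕) + 4*(⅕)) = 8 + (-⅘ + ⅘) = 8 + 0 = 8)
d(o) = 6 + 8*o
(-14640 + 12346)/(16548 + (A(-140) + d(17))) = (-14640 + 12346)/(16548 + (-140 + (6 + 8*17))) = -2294/(16548 + (-140 + (6 + 136))) = -2294/(16548 + (-140 + 142)) = -2294/(16548 + 2) = -2294/16550 = -2294*1/16550 = -1147/8275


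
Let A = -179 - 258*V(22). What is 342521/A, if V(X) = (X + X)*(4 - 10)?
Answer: 342521/67933 ≈ 5.0420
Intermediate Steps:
V(X) = -12*X (V(X) = (2*X)*(-6) = -12*X)
A = 67933 (A = -179 - (-3096)*22 = -179 - 258*(-264) = -179 + 68112 = 67933)
342521/A = 342521/67933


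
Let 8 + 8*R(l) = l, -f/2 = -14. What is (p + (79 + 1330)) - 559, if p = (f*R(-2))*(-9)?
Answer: 1165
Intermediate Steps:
f = 28 (f = -2*(-14) = 28)
R(l) = -1 + l/8
p = 315 (p = (28*(-1 + (⅛)*(-2)))*(-9) = (28*(-1 - ¼))*(-9) = (28*(-5/4))*(-9) = -35*(-9) = 315)
(p + (79 + 1330)) - 559 = (315 + (79 + 1330)) - 559 = (315 + 1409) - 559 = 1724 - 559 = 1165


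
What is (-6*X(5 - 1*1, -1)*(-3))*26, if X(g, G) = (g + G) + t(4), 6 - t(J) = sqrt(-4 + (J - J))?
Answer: 4212 - 936*I ≈ 4212.0 - 936.0*I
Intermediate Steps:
t(J) = 6 - 2*I (t(J) = 6 - sqrt(-4 + (J - J)) = 6 - sqrt(-4 + 0) = 6 - sqrt(-4) = 6 - 2*I)
X(g, G) = 6 + G + g - 2*I (X(g, G) = (g + G) + (6 - 2*I) = (G + g) + (6 - 2*I) = 6 + G + g - 2*I)
(-6*X(5 - 1*1, -1)*(-3))*26 = (-6*(6 - 1 + (5 - 1*1) - 2*I)*(-3))*26 = (-6*(6 - 1 + (5 - 1) - 2*I)*(-3))*26 = (-6*(6 - 1 + 4 - 2*I)*(-3))*26 = (-6*(9 - 2*I)*(-3))*26 = ((-54 + 12*I)*(-3))*26 = (162 - 36*I)*26 = 4212 - 936*I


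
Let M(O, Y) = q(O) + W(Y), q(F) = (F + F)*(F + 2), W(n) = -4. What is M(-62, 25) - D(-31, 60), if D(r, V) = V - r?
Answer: 7345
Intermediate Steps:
q(F) = 2*F*(2 + F) (q(F) = (2*F)*(2 + F) = 2*F*(2 + F))
M(O, Y) = -4 + 2*O*(2 + O) (M(O, Y) = 2*O*(2 + O) - 4 = -4 + 2*O*(2 + O))
M(-62, 25) - D(-31, 60) = (-4 + 2*(-62)*(2 - 62)) - (60 - 1*(-31)) = (-4 + 2*(-62)*(-60)) - (60 + 31) = (-4 + 7440) - 1*91 = 7436 - 91 = 7345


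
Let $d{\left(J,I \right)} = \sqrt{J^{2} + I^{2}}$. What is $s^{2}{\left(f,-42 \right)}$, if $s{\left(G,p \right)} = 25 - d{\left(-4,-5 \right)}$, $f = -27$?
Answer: $\left(25 - \sqrt{41}\right)^{2} \approx 345.84$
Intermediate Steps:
$d{\left(J,I \right)} = \sqrt{I^{2} + J^{2}}$
$s{\left(G,p \right)} = 25 - \sqrt{41}$ ($s{\left(G,p \right)} = 25 - \sqrt{\left(-5\right)^{2} + \left(-4\right)^{2}} = 25 - \sqrt{25 + 16} = 25 - \sqrt{41}$)
$s^{2}{\left(f,-42 \right)} = \left(25 - \sqrt{41}\right)^{2}$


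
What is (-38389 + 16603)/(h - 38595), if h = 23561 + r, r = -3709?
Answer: 21786/18743 ≈ 1.1624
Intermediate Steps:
h = 19852 (h = 23561 - 3709 = 19852)
(-38389 + 16603)/(h - 38595) = (-38389 + 16603)/(19852 - 38595) = -21786/(-18743) = -21786*(-1/18743) = 21786/18743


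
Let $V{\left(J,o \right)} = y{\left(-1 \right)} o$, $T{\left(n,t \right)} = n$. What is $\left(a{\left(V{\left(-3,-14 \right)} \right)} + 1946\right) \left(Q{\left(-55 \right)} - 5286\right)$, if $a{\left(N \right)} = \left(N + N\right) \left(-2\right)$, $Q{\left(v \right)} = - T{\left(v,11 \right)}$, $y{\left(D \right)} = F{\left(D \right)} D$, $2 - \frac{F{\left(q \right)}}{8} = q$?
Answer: $-3149062$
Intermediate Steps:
$F{\left(q \right)} = 16 - 8 q$
$y{\left(D \right)} = D \left(16 - 8 D\right)$ ($y{\left(D \right)} = \left(16 - 8 D\right) D = D \left(16 - 8 D\right)$)
$V{\left(J,o \right)} = - 24 o$ ($V{\left(J,o \right)} = 8 \left(-1\right) \left(2 - -1\right) o = 8 \left(-1\right) \left(2 + 1\right) o = 8 \left(-1\right) 3 o = - 24 o$)
$Q{\left(v \right)} = - v$
$a{\left(N \right)} = - 4 N$ ($a{\left(N \right)} = 2 N \left(-2\right) = - 4 N$)
$\left(a{\left(V{\left(-3,-14 \right)} \right)} + 1946\right) \left(Q{\left(-55 \right)} - 5286\right) = \left(- 4 \left(\left(-24\right) \left(-14\right)\right) + 1946\right) \left(\left(-1\right) \left(-55\right) - 5286\right) = \left(\left(-4\right) 336 + 1946\right) \left(55 - 5286\right) = \left(-1344 + 1946\right) \left(-5231\right) = 602 \left(-5231\right) = -3149062$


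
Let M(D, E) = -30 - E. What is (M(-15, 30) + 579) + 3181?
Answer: 3700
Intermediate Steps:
(M(-15, 30) + 579) + 3181 = ((-30 - 1*30) + 579) + 3181 = ((-30 - 30) + 579) + 3181 = (-60 + 579) + 3181 = 519 + 3181 = 3700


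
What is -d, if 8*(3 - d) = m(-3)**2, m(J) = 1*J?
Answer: -15/8 ≈ -1.8750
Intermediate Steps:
m(J) = J
d = 15/8 (d = 3 - 1/8*(-3)**2 = 3 - 1/8*9 = 3 - 9/8 = 15/8 ≈ 1.8750)
-d = -1*15/8 = -15/8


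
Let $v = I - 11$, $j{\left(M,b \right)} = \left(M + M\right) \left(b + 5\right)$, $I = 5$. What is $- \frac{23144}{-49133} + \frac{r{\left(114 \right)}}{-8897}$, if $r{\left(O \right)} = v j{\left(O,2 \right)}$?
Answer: $\frac{96629968}{62448043} \approx 1.5474$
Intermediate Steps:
$j{\left(M,b \right)} = 2 M \left(5 + b\right)$
$v = -6$ ($v = 5 - 11 = -6$)
$r{\left(O \right)} = - 84 O$ ($r{\left(O \right)} = - 6 \cdot 2 O \left(5 + 2\right) = - 6 \cdot 2 O 7 = - 6 \cdot 14 O = - 84 O$)
$- \frac{23144}{-49133} + \frac{r{\left(114 \right)}}{-8897} = - \frac{23144}{-49133} + \frac{\left(-84\right) 114}{-8897} = \left(-23144\right) \left(- \frac{1}{49133}\right) - - \frac{1368}{1271} = \frac{23144}{49133} + \frac{1368}{1271} = \frac{96629968}{62448043}$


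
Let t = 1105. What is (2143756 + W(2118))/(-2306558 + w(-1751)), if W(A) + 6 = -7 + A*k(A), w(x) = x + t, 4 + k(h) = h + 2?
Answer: -736159/256356 ≈ -2.8716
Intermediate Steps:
k(h) = -2 + h (k(h) = -4 + (h + 2) = -4 + (2 + h) = -2 + h)
w(x) = 1105 + x (w(x) = x + 1105 = 1105 + x)
W(A) = -13 + A*(-2 + A) (W(A) = -6 + (-7 + A*(-2 + A)) = -13 + A*(-2 + A))
(2143756 + W(2118))/(-2306558 + w(-1751)) = (2143756 + (-13 + 2118*(-2 + 2118)))/(-2306558 + (1105 - 1751)) = (2143756 + (-13 + 2118*2116))/(-2306558 - 646) = (2143756 + (-13 + 4481688))/(-2307204) = (2143756 + 4481675)*(-1/2307204) = 6625431*(-1/2307204) = -736159/256356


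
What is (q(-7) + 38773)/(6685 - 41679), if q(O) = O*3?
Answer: -19376/17497 ≈ -1.1074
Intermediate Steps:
q(O) = 3*O
(q(-7) + 38773)/(6685 - 41679) = (3*(-7) + 38773)/(6685 - 41679) = (-21 + 38773)/(-34994) = 38752*(-1/34994) = -19376/17497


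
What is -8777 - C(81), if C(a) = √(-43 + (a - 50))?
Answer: -8777 - 2*I*√3 ≈ -8777.0 - 3.4641*I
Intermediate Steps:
C(a) = √(-93 + a) (C(a) = √(-43 + (-50 + a)) = √(-93 + a))
-8777 - C(81) = -8777 - √(-93 + 81) = -8777 - √(-12) = -8777 - 2*I*√3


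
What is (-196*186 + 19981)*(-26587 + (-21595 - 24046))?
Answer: 1189956300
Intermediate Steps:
(-196*186 + 19981)*(-26587 + (-21595 - 24046)) = (-36456 + 19981)*(-26587 - 45641) = -16475*(-72228) = 1189956300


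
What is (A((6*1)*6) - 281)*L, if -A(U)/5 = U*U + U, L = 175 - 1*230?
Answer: 381755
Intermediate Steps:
L = -55 (L = 175 - 230 = -55)
A(U) = -5*U - 5*U**2 (A(U) = -5*(U*U + U) = -5*(U**2 + U) = -5*(U + U**2) = -5*U - 5*U**2)
(A((6*1)*6) - 281)*L = (-5*(6*1)*6*(1 + (6*1)*6) - 281)*(-55) = (-5*6*6*(1 + 6*6) - 281)*(-55) = (-5*36*(1 + 36) - 281)*(-55) = (-5*36*37 - 281)*(-55) = (-6660 - 281)*(-55) = -6941*(-55) = 381755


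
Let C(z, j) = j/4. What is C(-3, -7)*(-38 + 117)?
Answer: -553/4 ≈ -138.25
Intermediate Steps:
C(z, j) = j/4 (C(z, j) = j*(¼) = j/4)
C(-3, -7)*(-38 + 117) = ((¼)*(-7))*(-38 + 117) = -7/4*79 = -553/4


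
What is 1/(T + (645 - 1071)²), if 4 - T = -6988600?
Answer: 1/7170080 ≈ 1.3947e-7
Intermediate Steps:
T = 6988604 (T = 4 - 1*(-6988600) = 4 + 6988600 = 6988604)
1/(T + (645 - 1071)²) = 1/(6988604 + (645 - 1071)²) = 1/(6988604 + (-426)²) = 1/(6988604 + 181476) = 1/7170080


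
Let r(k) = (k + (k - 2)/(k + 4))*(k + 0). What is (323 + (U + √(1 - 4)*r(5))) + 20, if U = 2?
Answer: 345 + 80*I*√3/3 ≈ 345.0 + 46.188*I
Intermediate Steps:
r(k) = k*(k + (-2 + k)/(4 + k)) (r(k) = (k + (-2 + k)/(4 + k))*k = k*(k + (-2 + k)/(4 + k)))
(323 + (U + √(1 - 4)*r(5))) + 20 = (323 + (2 + √(1 - 4)*(5*(-2 + 5² + 5*5)/(4 + 5)))) + 20 = (323 + (2 + √(-3)*(5*(-2 + 25 + 25)/9))) + 20 = (323 + (2 + (I*√3)*(5*(⅑)*48))) + 20 = (323 + (2 + (I*√3)*(80/3))) + 20 = (323 + (2 + 80*I*√3/3)) + 20 = (325 + 80*I*√3/3) + 20 = 345 + 80*I*√3/3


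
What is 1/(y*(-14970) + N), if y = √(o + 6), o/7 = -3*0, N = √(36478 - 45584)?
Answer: 1/(-14970*√6 + I*√9106) ≈ -2.7271e-5 - 7.097e-8*I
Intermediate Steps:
N = I*√9106 (N = √(-9106) = I*√9106 ≈ 95.425*I)
o = 0 (o = 7*(-3*0) = 7*0 = 0)
y = √6 (y = √(0 + 6) = √6 ≈ 2.4495)
1/(y*(-14970) + N) = 1/(√6*(-14970) + I*√9106) = 1/(-14970*√6 + I*√9106)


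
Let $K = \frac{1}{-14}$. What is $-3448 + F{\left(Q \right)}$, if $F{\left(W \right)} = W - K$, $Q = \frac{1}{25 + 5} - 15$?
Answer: $- \frac{363604}{105} \approx -3462.9$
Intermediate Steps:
$K = - \frac{1}{14} \approx -0.071429$
$Q = - \frac{449}{30}$ ($Q = \frac{1}{30} - 15 = - \frac{449}{30} \approx -14.967$)
$F{\left(W \right)} = \frac{1}{14} + W$ ($F{\left(W \right)} = W - - \frac{1}{14} = W + \frac{1}{14} = \frac{1}{14} + W$)
$-3448 + F{\left(Q \right)} = -3448 + \left(\frac{1}{14} - \frac{449}{30}\right) = -3448 - \frac{1564}{105} = - \frac{363604}{105}$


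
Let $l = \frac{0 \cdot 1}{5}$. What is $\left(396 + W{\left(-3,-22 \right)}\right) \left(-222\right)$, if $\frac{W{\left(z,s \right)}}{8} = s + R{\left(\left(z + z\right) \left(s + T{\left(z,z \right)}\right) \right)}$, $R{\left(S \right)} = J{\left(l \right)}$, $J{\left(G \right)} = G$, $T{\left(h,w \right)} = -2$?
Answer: $-48840$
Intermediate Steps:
$l = 0$ ($l = 0 \cdot \frac{1}{5} = 0$)
$R{\left(S \right)} = 0$
$W{\left(z,s \right)} = 8 s$ ($W{\left(z,s \right)} = 8 \left(s + 0\right) = 8 s$)
$\left(396 + W{\left(-3,-22 \right)}\right) \left(-222\right) = \left(396 + 8 \left(-22\right)\right) \left(-222\right) = \left(396 - 176\right) \left(-222\right) = 220 \left(-222\right) = -48840$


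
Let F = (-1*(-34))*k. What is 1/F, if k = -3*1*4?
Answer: -1/408 ≈ -0.0024510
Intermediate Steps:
k = -12 (k = -3*4 = -12)
F = -408 (F = -1*(-34)*(-12) = 34*(-12) = -408)
1/F = 1/(-408) = -1/408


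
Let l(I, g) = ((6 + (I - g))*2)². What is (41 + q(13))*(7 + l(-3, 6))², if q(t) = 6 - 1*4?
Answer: 79507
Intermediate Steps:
l(I, g) = (12 - 2*g + 2*I)² (l(I, g) = ((6 + I - g)*2)² = (12 - 2*g + 2*I)²)
q(t) = 2 (q(t) = 6 - 4 = 2)
(41 + q(13))*(7 + l(-3, 6))² = (41 + 2)*(7 + 4*(6 - 3 - 1*6)²)² = 43*(7 + 4*(6 - 3 - 6)²)² = 43*(7 + 4*(-3)²)² = 43*(7 + 4*9)² = 43*(7 + 36)² = 43*43² = 43*1849 = 79507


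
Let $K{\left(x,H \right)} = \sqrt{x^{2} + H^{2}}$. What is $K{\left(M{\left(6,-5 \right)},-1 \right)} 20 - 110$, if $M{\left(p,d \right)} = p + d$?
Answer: $-110 + 20 \sqrt{2} \approx -81.716$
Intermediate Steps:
$M{\left(p,d \right)} = d + p$
$K{\left(x,H \right)} = \sqrt{H^{2} + x^{2}}$
$K{\left(M{\left(6,-5 \right)},-1 \right)} 20 - 110 = \sqrt{\left(-1\right)^{2} + \left(-5 + 6\right)^{2}} \cdot 20 - 110 = \sqrt{1 + 1^{2}} \cdot 20 - 110 = \sqrt{1 + 1} \cdot 20 - 110 = \sqrt{2} \cdot 20 - 110 = 20 \sqrt{2} - 110 = -110 + 20 \sqrt{2}$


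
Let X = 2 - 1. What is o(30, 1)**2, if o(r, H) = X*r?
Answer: 900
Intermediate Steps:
X = 1
o(r, H) = r (o(r, H) = 1*r = r)
o(30, 1)**2 = 30**2 = 900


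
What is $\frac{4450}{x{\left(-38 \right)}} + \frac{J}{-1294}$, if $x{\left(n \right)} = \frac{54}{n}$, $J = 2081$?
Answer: $- \frac{109463887}{34938} \approx -3133.1$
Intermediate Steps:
$\frac{4450}{x{\left(-38 \right)}} + \frac{J}{-1294} = \frac{4450}{54 \frac{1}{-38}} + \frac{2081}{-1294} = \frac{4450}{54 \left(- \frac{1}{38}\right)} + 2081 \left(- \frac{1}{1294}\right) = \frac{4450}{- \frac{27}{19}} - \frac{2081}{1294} = 4450 \left(- \frac{19}{27}\right) - \frac{2081}{1294} = - \frac{84550}{27} - \frac{2081}{1294} = - \frac{109463887}{34938}$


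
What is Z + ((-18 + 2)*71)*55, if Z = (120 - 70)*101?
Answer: -57430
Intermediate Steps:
Z = 5050 (Z = 50*101 = 5050)
Z + ((-18 + 2)*71)*55 = 5050 + ((-18 + 2)*71)*55 = 5050 - 16*71*55 = 5050 - 1136*55 = 5050 - 62480 = -57430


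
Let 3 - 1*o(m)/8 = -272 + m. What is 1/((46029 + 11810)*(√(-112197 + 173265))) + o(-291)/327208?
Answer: 566/40901 + √15267/1766056026 ≈ 0.013838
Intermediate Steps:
o(m) = 2200 - 8*m (o(m) = 24 - 8*(-272 + m) = 24 + (2176 - 8*m) = 2200 - 8*m)
1/((46029 + 11810)*(√(-112197 + 173265))) + o(-291)/327208 = 1/((46029 + 11810)*(√(-112197 + 173265))) + (2200 - 8*(-291))/327208 = 1/(57839*(√61068)) + (2200 + 2328)*(1/327208) = 1/(57839*((2*√15267))) + 4528*(1/327208) = (√15267/30534)/57839 + 566/40901 = √15267/1766056026 + 566/40901 = 566/40901 + √15267/1766056026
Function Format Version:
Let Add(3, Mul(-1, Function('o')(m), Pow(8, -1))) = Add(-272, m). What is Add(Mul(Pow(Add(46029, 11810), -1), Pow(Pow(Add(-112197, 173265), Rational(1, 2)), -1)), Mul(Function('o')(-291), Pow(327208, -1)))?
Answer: Add(Rational(566, 40901), Mul(Rational(1, 1766056026), Pow(15267, Rational(1, 2)))) ≈ 0.013838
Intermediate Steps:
Function('o')(m) = Add(2200, Mul(-8, m)) (Function('o')(m) = Add(24, Mul(-8, Add(-272, m))) = Add(24, Add(2176, Mul(-8, m))) = Add(2200, Mul(-8, m)))
Add(Mul(Pow(Add(46029, 11810), -1), Pow(Pow(Add(-112197, 173265), Rational(1, 2)), -1)), Mul(Function('o')(-291), Pow(327208, -1))) = Add(Mul(Pow(Add(46029, 11810), -1), Pow(Pow(Add(-112197, 173265), Rational(1, 2)), -1)), Mul(Add(2200, Mul(-8, -291)), Pow(327208, -1))) = Add(Mul(Pow(57839, -1), Pow(Pow(61068, Rational(1, 2)), -1)), Mul(Add(2200, 2328), Rational(1, 327208))) = Add(Mul(Rational(1, 57839), Pow(Mul(2, Pow(15267, Rational(1, 2))), -1)), Mul(4528, Rational(1, 327208))) = Add(Mul(Rational(1, 57839), Mul(Rational(1, 30534), Pow(15267, Rational(1, 2)))), Rational(566, 40901)) = Add(Mul(Rational(1, 1766056026), Pow(15267, Rational(1, 2))), Rational(566, 40901)) = Add(Rational(566, 40901), Mul(Rational(1, 1766056026), Pow(15267, Rational(1, 2))))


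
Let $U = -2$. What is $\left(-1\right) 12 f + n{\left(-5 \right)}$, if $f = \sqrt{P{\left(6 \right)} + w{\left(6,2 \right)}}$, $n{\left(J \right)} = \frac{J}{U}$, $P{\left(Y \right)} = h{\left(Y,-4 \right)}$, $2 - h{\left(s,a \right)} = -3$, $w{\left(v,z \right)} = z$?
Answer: $\frac{5}{2} - 12 \sqrt{7} \approx -29.249$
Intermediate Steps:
$h{\left(s,a \right)} = 5$ ($h{\left(s,a \right)} = 2 - -3 = 2 + 3 = 5$)
$P{\left(Y \right)} = 5$
$n{\left(J \right)} = - \frac{J}{2}$ ($n{\left(J \right)} = \frac{J}{-2} = J \left(- \frac{1}{2}\right) = - \frac{J}{2}$)
$f = \sqrt{7}$ ($f = \sqrt{5 + 2} = \sqrt{7} \approx 2.6458$)
$\left(-1\right) 12 f + n{\left(-5 \right)} = \left(-1\right) 12 \sqrt{7} - - \frac{5}{2} = - 12 \sqrt{7} + \frac{5}{2} = \frac{5}{2} - 12 \sqrt{7}$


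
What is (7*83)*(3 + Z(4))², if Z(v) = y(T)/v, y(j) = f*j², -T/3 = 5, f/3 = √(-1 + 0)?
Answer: -264634461/16 + 1176525*I/2 ≈ -1.654e+7 + 5.8826e+5*I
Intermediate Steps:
f = 3*I (f = 3*√(-1 + 0) = 3*√(-1) = 3*I ≈ 3.0*I)
T = -15 (T = -3*5 = -15)
y(j) = 3*I*j² (y(j) = (3*I)*j² = 3*I*j²)
Z(v) = 675*I/v (Z(v) = (3*I*(-15)²)/v = (3*I*225)/v = (675*I)/v = 675*I/v)
(7*83)*(3 + Z(4))² = (7*83)*(3 + 675*I/4)² = 581*(3 + 675*I*(¼))² = 581*(3 + 675*I/4)²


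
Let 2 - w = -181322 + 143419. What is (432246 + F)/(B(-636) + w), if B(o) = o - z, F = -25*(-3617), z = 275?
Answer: 522671/36994 ≈ 14.129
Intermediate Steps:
w = 37905 (w = 2 - (-181322 + 143419) = 2 - 1*(-37903) = 2 + 37903 = 37905)
F = 90425
B(o) = -275 + o (B(o) = o - 1*275 = o - 275 = -275 + o)
(432246 + F)/(B(-636) + w) = (432246 + 90425)/((-275 - 636) + 37905) = 522671/(-911 + 37905) = 522671/36994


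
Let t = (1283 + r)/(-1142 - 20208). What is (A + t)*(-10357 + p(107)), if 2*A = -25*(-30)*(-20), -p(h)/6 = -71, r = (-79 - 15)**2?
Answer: 1590301866789/21350 ≈ 7.4487e+7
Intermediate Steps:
r = 8836 (r = (-94)**2 = 8836)
p(h) = 426 (p(h) = -6*(-71) = 426)
t = -10119/21350 (t = (1283 + 8836)/(-1142 - 20208) = 10119/(-21350) = 10119*(-1/21350) = -10119/21350 ≈ -0.47396)
A = -7500 (A = (-25*(-30)*(-20))/2 = (750*(-20))/2 = (1/2)*(-15000) = -7500)
(A + t)*(-10357 + p(107)) = (-7500 - 10119/21350)*(-10357 + 426) = -160135119/21350*(-9931) = 1590301866789/21350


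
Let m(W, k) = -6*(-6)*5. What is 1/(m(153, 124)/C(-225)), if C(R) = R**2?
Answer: 1125/4 ≈ 281.25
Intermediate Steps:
m(W, k) = 180 (m(W, k) = 36*5 = 180)
1/(m(153, 124)/C(-225)) = 1/(180/((-225)**2)) = 1/(180/50625) = 1/(180*(1/50625)) = 1/(4/1125) = 1125/4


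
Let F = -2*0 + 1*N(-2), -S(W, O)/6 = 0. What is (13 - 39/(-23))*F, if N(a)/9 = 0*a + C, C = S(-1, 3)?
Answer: 0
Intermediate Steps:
S(W, O) = 0 (S(W, O) = -6*0 = 0)
C = 0
N(a) = 0 (N(a) = 9*(0*a + 0) = 9*(0 + 0) = 9*0 = 0)
F = 0 (F = -2*0 + 1*0 = 0 + 0 = 0)
(13 - 39/(-23))*F = (13 - 39/(-23))*0 = (13 - 39*(-1/23))*0 = (13 + 39/23)*0 = (338/23)*0 = 0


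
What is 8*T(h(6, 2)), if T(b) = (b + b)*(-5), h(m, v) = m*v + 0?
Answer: -960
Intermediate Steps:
h(m, v) = m*v
T(b) = -10*b (T(b) = (2*b)*(-5) = -10*b)
8*T(h(6, 2)) = 8*(-60*2) = 8*(-10*12) = 8*(-120) = -960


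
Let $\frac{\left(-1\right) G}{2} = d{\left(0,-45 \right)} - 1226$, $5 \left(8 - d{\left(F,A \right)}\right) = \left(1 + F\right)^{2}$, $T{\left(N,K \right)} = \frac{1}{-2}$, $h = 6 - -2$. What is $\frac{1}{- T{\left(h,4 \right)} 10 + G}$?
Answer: $\frac{5}{12207} \approx 0.0004096$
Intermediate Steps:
$h = 8$ ($h = 6 + 2 = 8$)
$T{\left(N,K \right)} = - \frac{1}{2}$
$d{\left(F,A \right)} = 8 - \frac{\left(1 + F\right)^{2}}{5}$
$G = \frac{12182}{5}$ ($G = - 2 \left(\left(8 - \frac{\left(1 + 0\right)^{2}}{5}\right) - 1226\right) = - 2 \left(\left(8 - \frac{1^{2}}{5}\right) - 1226\right) = - 2 \left(\left(8 - \frac{1}{5}\right) - 1226\right) = - 2 \left(\frac{39}{5} - 1226\right) = \left(-2\right) \left(- \frac{6091}{5}\right) = \frac{12182}{5} \approx 2436.4$)
$\frac{1}{- T{\left(h,4 \right)} 10 + G} = \frac{1}{\left(-1\right) \left(- \frac{1}{2}\right) 10 + \frac{12182}{5}} = \frac{1}{\frac{1}{2} \cdot 10 + \frac{12182}{5}} = \frac{1}{5 + \frac{12182}{5}} = \frac{1}{\frac{12207}{5}} = \frac{5}{12207}$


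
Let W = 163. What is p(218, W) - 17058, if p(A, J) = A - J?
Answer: -17003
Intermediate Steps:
p(218, W) - 17058 = (218 - 1*163) - 17058 = (218 - 163) - 17058 = 55 - 17058 = -17003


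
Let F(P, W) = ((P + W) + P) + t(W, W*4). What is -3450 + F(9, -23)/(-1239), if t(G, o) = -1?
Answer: -1424848/413 ≈ -3450.0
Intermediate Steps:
F(P, W) = -1 + W + 2*P (F(P, W) = ((P + W) + P) - 1 = (W + 2*P) - 1 = -1 + W + 2*P)
-3450 + F(9, -23)/(-1239) = -3450 + (-1 - 23 + 2*9)/(-1239) = -3450 + (-1 - 23 + 18)*(-1/1239) = -3450 - 6*(-1/1239) = -3450 + 2/413 = -1424848/413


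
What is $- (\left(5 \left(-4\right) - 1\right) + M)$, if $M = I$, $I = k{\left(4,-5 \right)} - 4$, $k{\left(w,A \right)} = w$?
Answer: $21$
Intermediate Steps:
$I = 0$ ($I = 4 - 4 = 0$)
$M = 0$
$- (\left(5 \left(-4\right) - 1\right) + M) = - (\left(5 \left(-4\right) - 1\right) + 0) = - (\left(-20 - 1\right) + 0) = - (-21 + 0) = \left(-1\right) \left(-21\right) = 21$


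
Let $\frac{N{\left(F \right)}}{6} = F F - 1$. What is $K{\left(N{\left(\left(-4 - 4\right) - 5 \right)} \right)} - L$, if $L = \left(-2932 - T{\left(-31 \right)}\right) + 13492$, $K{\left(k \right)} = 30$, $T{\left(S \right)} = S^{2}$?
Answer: $-9569$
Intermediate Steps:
$N{\left(F \right)} = -6 + 6 F^{2}$ ($N{\left(F \right)} = 6 \left(F F - 1\right) = 6 \left(F^{2} - 1\right) = 6 \left(-1 + F^{2}\right) = -6 + 6 F^{2}$)
$L = 9599$ ($L = \left(-2932 - \left(-31\right)^{2}\right) + 13492 = \left(-2932 - 961\right) + 13492 = -3893 + 13492 = 9599$)
$K{\left(N{\left(\left(-4 - 4\right) - 5 \right)} \right)} - L = 30 - 9599 = -9569$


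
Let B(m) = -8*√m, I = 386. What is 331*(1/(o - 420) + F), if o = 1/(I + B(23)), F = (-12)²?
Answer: 1240335443123990/26022909361 - 2648*√23/26022909361 ≈ 47663.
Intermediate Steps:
F = 144
o = 1/(386 - 8*√23) ≈ 0.0028766
331*(1/(o - 420) + F) = 331*(1/((193/73762 + 2*√23/36881) - 420) + 144) = 331*(1/(-30979847/73762 + 2*√23/36881) + 144) = 331*(144 + 1/(-30979847/73762 + 2*√23/36881)) = 47664 + 331/(-30979847/73762 + 2*√23/36881)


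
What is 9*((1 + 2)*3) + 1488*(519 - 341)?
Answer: 264945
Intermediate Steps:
9*((1 + 2)*3) + 1488*(519 - 341) = 9*(3*3) + 1488*178 = 9*9 + 264864 = 81 + 264864 = 264945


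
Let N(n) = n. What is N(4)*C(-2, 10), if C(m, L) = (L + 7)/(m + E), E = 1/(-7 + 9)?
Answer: -136/3 ≈ -45.333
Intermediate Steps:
E = 1/2 ≈ 0.50000
C(m, L) = (7 + L)/(1/2 + m) (C(m, L) = (L + 7)/(m + 1/2) = (7 + L)/(1/2 + m))
N(4)*C(-2, 10) = 4*(2*(7 + 10)/(1 + 2*(-2))) = 4*(2*17/(1 - 4)) = 4*(2*17/(-3)) = 4*(2*(-1/3)*17) = 4*(-34/3) = -136/3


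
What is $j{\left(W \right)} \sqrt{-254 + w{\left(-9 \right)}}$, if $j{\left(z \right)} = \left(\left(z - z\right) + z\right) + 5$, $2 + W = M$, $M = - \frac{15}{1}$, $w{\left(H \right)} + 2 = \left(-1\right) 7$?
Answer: $- 12 i \sqrt{263} \approx - 194.61 i$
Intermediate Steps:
$w{\left(H \right)} = -9$ ($w{\left(H \right)} = -2 - 7 = -9$)
$M = -15$ ($M = \left(-15\right) 1 = -15$)
$W = -17$ ($W = -2 - 15 = -17$)
$j{\left(z \right)} = 5 + z$ ($j{\left(z \right)} = \left(0 + z\right) + 5 = z + 5 = 5 + z$)
$j{\left(W \right)} \sqrt{-254 + w{\left(-9 \right)}} = \left(5 - 17\right) \sqrt{-254 - 9} = - 12 \sqrt{-263} = - 12 i \sqrt{263}$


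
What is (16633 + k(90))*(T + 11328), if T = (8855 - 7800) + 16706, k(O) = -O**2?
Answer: 248216437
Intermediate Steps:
T = 17761 (T = 1055 + 16706 = 17761)
(16633 + k(90))*(T + 11328) = (16633 - 1*90**2)*(17761 + 11328) = (16633 - 1*8100)*29089 = (16633 - 8100)*29089 = 8533*29089 = 248216437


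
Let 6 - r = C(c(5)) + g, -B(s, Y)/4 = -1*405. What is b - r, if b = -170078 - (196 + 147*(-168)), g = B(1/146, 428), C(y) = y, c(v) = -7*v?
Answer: -143999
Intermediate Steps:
B(s, Y) = 1620 (B(s, Y) = -(-4)*405 = -4*(-405) = 1620)
g = 1620
r = -1579 (r = 6 - (-7*5 + 1620) = 6 - (-35 + 1620) = 6 - 1*1585 = 6 - 1585 = -1579)
b = -145578 (b = -170078 - (196 - 24696) = -170078 - 1*(-24500) = -170078 + 24500 = -145578)
b - r = -145578 - 1*(-1579) = -145578 + 1579 = -143999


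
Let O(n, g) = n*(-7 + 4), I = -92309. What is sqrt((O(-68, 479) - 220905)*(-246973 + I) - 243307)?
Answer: 5*sqrt(2995185335) ≈ 2.7364e+5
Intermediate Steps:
O(n, g) = -3*n (O(n, g) = n*(-3) = -3*n)
sqrt((O(-68, 479) - 220905)*(-246973 + I) - 243307) = sqrt((-3*(-68) - 220905)*(-246973 - 92309) - 243307) = sqrt((204 - 220905)*(-339282) - 243307) = sqrt(-220701*(-339282) - 243307) = sqrt(74879876682 - 243307) = sqrt(74879633375) = 5*sqrt(2995185335)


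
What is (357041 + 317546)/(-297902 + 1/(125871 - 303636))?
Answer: -119917958055/52956549031 ≈ -2.2645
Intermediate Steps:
(357041 + 317546)/(-297902 + 1/(125871 - 303636)) = 674587/(-297902 + 1/(-177765)) = 674587/(-297902 - 1/177765) = 674587/(-52956549031/177765) = 674587*(-177765/52956549031) = -119917958055/52956549031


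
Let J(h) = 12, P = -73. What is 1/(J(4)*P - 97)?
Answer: -1/973 ≈ -0.0010277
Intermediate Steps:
1/(J(4)*P - 97) = 1/(12*(-73) - 97) = 1/(-876 - 97) = 1/(-973) = -1/973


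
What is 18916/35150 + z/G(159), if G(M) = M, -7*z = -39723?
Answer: 236219493/6520325 ≈ 36.228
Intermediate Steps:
z = 39723/7 (z = -⅐*(-39723) = 39723/7 ≈ 5674.7)
18916/35150 + z/G(159) = 18916/35150 + (39723/7)/159 = 18916*(1/35150) + (39723/7)*(1/159) = 9458/17575 + 13241/371 = 236219493/6520325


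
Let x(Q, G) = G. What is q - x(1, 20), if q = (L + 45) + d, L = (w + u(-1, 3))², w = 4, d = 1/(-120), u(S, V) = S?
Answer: 4079/120 ≈ 33.992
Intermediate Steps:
d = -1/120 ≈ -0.0083333
L = 9 (L = (4 - 1)² = 3² = 9)
q = 6479/120 (q = (9 + 45) - 1/120 = 54 - 1/120 = 6479/120 ≈ 53.992)
q - x(1, 20) = 6479/120 - 1*20 = 6479/120 - 20 = 4079/120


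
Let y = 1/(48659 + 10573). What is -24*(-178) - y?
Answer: 253039103/59232 ≈ 4272.0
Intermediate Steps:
y = 1/59232 ≈ 1.6883e-5
-24*(-178) - y = -24*(-178) - 1*1/59232 = 4272 - 1/59232 = 253039103/59232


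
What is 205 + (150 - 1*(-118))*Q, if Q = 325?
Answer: 87305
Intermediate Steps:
205 + (150 - 1*(-118))*Q = 205 + (150 - 1*(-118))*325 = 205 + (150 + 118)*325 = 205 + 268*325 = 205 + 87100 = 87305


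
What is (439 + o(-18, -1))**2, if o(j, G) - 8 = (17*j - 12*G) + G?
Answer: 23104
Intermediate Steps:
o(j, G) = 8 - 11*G + 17*j (o(j, G) = 8 + ((17*j - 12*G) + G) = 8 + ((-12*G + 17*j) + G) = 8 + (-11*G + 17*j) = 8 - 11*G + 17*j)
(439 + o(-18, -1))**2 = (439 + (8 - 11*(-1) + 17*(-18)))**2 = (439 + (8 + 11 - 306))**2 = (439 - 287)**2 = 152**2 = 23104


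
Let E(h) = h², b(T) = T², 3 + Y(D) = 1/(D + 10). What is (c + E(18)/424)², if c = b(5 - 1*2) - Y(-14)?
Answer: 7612081/44944 ≈ 169.37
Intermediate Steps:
Y(D) = -3 + 1/(10 + D) (Y(D) = -3 + 1/(D + 10) = -3 + 1/(10 + D))
c = 49/4 (c = (5 - 1*2)² - (-29 - 3*(-14))/(10 - 14) = (5 - 2)² - (-29 + 42)/(-4) = 3² - (-1)*13/4 = 9 - 1*(-13/4) = 9 + 13/4 = 49/4 ≈ 12.250)
(c + E(18)/424)² = (49/4 + 18²/424)² = (49/4 + 324*(1/424))² = (49/4 + 81/106)² = (2759/212)² = 7612081/44944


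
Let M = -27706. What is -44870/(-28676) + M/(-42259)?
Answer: 192189899/86558506 ≈ 2.2203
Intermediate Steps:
-44870/(-28676) + M/(-42259) = -44870/(-28676) - 27706/(-42259) = -44870*(-1/28676) - 27706*(-1/42259) = 22435/14338 + 3958/6037 = 192189899/86558506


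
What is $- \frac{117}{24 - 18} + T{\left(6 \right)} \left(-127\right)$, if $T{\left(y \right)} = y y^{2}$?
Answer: $- \frac{54903}{2} \approx -27452.0$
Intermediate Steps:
$T{\left(y \right)} = y^{3}$
$- \frac{117}{24 - 18} + T{\left(6 \right)} \left(-127\right) = - \frac{117}{24 - 18} + 6^{3} \left(-127\right) = - \frac{117}{6} + 216 \left(-127\right) = \left(-117\right) \frac{1}{6} - 27432 = - \frac{39}{2} - 27432 = - \frac{54903}{2}$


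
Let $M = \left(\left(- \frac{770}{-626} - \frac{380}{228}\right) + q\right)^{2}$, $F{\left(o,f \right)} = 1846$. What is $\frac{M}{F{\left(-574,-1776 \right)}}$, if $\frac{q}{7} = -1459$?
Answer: $\frac{91976098233889}{1627656966} \approx 56508.0$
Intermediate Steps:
$q = -10213$ ($q = 7 \left(-1459\right) = -10213$)
$M = \frac{91976098233889}{881721}$ ($M = \left(\left(- \frac{770}{-626} - \frac{380}{228}\right) - 10213\right)^{2} = \left(\left(\left(-770\right) \left(- \frac{1}{626}\right) - \frac{5}{3}\right) - 10213\right)^{2} = \left(\left(\frac{385}{313} - \frac{5}{3}\right) - 10213\right)^{2} = \left(- \frac{410}{939} - 10213\right)^{2} = \left(- \frac{9590417}{939}\right)^{2} = \frac{91976098233889}{881721} \approx 1.0431 \cdot 10^{8}$)
$\frac{M}{F{\left(-574,-1776 \right)}} = \frac{91976098233889}{881721 \cdot 1846} = \frac{91976098233889}{881721} \cdot \frac{1}{1846} = \frac{91976098233889}{1627656966}$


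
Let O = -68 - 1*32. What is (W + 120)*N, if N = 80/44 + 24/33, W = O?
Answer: 560/11 ≈ 50.909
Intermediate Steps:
O = -100 (O = -68 - 32 = -100)
W = -100
N = 28/11 (N = 80*(1/44) + 24*(1/33) = 20/11 + 8/11 = 28/11 ≈ 2.5455)
(W + 120)*N = (-100 + 120)*(28/11) = 20*(28/11) = 560/11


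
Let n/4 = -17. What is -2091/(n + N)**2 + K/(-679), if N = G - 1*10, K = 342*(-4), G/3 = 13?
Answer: 220313/344253 ≈ 0.63997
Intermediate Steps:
n = -68 (n = 4*(-17) = -68)
G = 39 (G = 3*13 = 39)
K = -1368
N = 29 (N = 39 - 1*10 = 39 - 10 = 29)
-2091/(n + N)**2 + K/(-679) = -2091/(-68 + 29)**2 - 1368/(-679) = -2091/((-39)**2) - 1368*(-1/679) = -2091/1521 + 1368/679 = -2091*1/1521 + 1368/679 = -697/507 + 1368/679 = 220313/344253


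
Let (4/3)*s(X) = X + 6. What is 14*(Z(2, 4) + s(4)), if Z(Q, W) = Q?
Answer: 133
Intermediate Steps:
s(X) = 9/2 + 3*X/4 (s(X) = 3*(X + 6)/4 = 3*(6 + X)/4 = 9/2 + 3*X/4)
14*(Z(2, 4) + s(4)) = 14*(2 + (9/2 + (¾)*4)) = 14*(2 + (9/2 + 3)) = 14*(2 + 15/2) = 14*(19/2) = 133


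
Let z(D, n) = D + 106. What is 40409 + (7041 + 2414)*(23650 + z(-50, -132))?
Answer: 224180639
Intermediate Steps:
z(D, n) = 106 + D
40409 + (7041 + 2414)*(23650 + z(-50, -132)) = 40409 + (7041 + 2414)*(23650 + (106 - 50)) = 40409 + 9455*(23650 + 56) = 40409 + 9455*23706 = 40409 + 224140230 = 224180639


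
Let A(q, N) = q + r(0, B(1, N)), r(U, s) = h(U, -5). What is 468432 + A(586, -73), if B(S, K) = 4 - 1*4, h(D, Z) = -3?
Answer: 469015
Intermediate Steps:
B(S, K) = 0 (B(S, K) = 4 - 4 = 0)
r(U, s) = -3
A(q, N) = -3 + q (A(q, N) = q - 3 = -3 + q)
468432 + A(586, -73) = 468432 + (-3 + 586) = 468432 + 583 = 469015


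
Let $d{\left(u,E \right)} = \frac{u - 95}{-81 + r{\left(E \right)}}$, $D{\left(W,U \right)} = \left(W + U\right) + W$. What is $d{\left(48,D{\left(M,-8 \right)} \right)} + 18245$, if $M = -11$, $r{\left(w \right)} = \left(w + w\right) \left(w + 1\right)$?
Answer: $\frac{30268408}{1659} \approx 18245.0$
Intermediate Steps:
$r{\left(w \right)} = 2 w \left(1 + w\right)$
$D{\left(W,U \right)} = U + 2 W$ ($D{\left(W,U \right)} = \left(U + W\right) + W = U + 2 W$)
$d{\left(u,E \right)} = \frac{-95 + u}{-81 + 2 E \left(1 + E\right)}$ ($d{\left(u,E \right)} = \frac{u - 95}{-81 + 2 E \left(1 + E\right)} = \frac{-95 + u}{-81 + 2 E \left(1 + E\right)}$)
$d{\left(48,D{\left(M,-8 \right)} \right)} + 18245 = \frac{-95 + 48}{-81 + 2 \left(-8 + 2 \left(-11\right)\right) \left(1 + \left(-8 + 2 \left(-11\right)\right)\right)} + 18245 = \frac{1}{-81 + 2 \left(-8 - 22\right) \left(1 - 30\right)} \left(-47\right) + 18245 = \frac{1}{-81 + 2 \left(-30\right) \left(1 - 30\right)} \left(-47\right) + 18245 = \frac{1}{-81 + 2 \left(-30\right) \left(-29\right)} \left(-47\right) + 18245 = \frac{1}{-81 + 1740} \left(-47\right) + 18245 = \frac{1}{1659} \left(-47\right) + 18245 = - \frac{47}{1659} + 18245 = \frac{30268408}{1659}$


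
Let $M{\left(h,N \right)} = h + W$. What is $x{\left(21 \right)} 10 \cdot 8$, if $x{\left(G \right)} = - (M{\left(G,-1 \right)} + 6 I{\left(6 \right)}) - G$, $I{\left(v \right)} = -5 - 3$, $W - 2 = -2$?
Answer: $480$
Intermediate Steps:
$W = 0$ ($W = 2 - 2 = 0$)
$I{\left(v \right)} = -8$
$M{\left(h,N \right)} = h$ ($M{\left(h,N \right)} = h + 0 = h$)
$x{\left(G \right)} = 48 - 2 G$ ($x{\left(G \right)} = - (G + 6 \left(-8\right)) - G = - (G - 48) - G = - (-48 + G) - G = \left(48 - G\right) - G = 48 - 2 G$)
$x{\left(21 \right)} 10 \cdot 8 = \left(48 - 42\right) 10 \cdot 8 = \left(48 - 42\right) 80 = 6 \cdot 80 = 480$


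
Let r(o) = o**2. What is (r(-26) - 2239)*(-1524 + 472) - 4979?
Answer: 1639297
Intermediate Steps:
(r(-26) - 2239)*(-1524 + 472) - 4979 = ((-26)**2 - 2239)*(-1524 + 472) - 4979 = (676 - 2239)*(-1052) - 4979 = -1563*(-1052) - 4979 = 1644276 - 4979 = 1639297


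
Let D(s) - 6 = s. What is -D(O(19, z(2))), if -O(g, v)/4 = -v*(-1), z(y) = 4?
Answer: 10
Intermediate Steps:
O(g, v) = -4*v (O(g, v) = -4*(-v)*(-1) = -4*v)
D(s) = 6 + s
-D(O(19, z(2))) = -(6 - 4*4) = -(6 - 16) = -1*(-10) = 10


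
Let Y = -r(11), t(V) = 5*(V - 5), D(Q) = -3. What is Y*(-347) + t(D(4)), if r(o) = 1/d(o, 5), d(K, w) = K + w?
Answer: -293/16 ≈ -18.313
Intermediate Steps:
t(V) = -25 + 5*V (t(V) = 5*(-5 + V) = -25 + 5*V)
r(o) = 1/(5 + o) (r(o) = 1/(o + 5) = 1/(5 + o))
Y = -1/16 (Y = -1/(5 + 11) = -1/16 ≈ -0.062500)
Y*(-347) + t(D(4)) = -1/16*(-347) + (-25 + 5*(-3)) = 347/16 + (-25 - 15) = 347/16 - 40 = -293/16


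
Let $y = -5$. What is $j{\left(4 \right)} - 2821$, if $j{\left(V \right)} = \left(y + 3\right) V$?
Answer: $-2829$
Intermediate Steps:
$j{\left(V \right)} = - 2 V$ ($j{\left(V \right)} = \left(-5 + 3\right) V = - 2 V$)
$j{\left(4 \right)} - 2821 = \left(-2\right) 4 - 2821 = -8 - 2821 = -2829$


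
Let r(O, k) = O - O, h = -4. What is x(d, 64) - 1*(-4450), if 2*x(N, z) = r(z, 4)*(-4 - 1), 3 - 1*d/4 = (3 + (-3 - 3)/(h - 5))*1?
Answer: 4450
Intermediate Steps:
r(O, k) = 0
d = -8/3 (d = 12 - 4*(3 + (-3 - 3)/(-4 - 5)) = 12 - 4*(3 - 6/(-9)) = 12 - 4*(3 - 6*(-⅑)) = 12 - 4*(3 + ⅔) = 12 - 44/3 = -8/3 ≈ -2.6667)
x(N, z) = 0 (x(N, z) = (0*(-4 - 1))/2 = (0*(-5))/2 = (½)*0 = 0)
x(d, 64) - 1*(-4450) = 0 - 1*(-4450) = 0 + 4450 = 4450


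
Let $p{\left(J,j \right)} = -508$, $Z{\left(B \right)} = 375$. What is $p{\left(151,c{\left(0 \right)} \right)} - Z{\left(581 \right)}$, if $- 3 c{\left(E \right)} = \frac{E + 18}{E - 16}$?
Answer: $-883$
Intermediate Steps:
$c{\left(E \right)} = - \frac{18 + E}{3 \left(-16 + E\right)}$ ($c{\left(E \right)} = - \frac{\left(E + 18\right) \frac{1}{E - 16}}{3} = - \frac{\left(18 + E\right) \frac{1}{-16 + E}}{3} = - \frac{\frac{1}{-16 + E} \left(18 + E\right)}{3} = - \frac{18 + E}{3 \left(-16 + E\right)}$)
$p{\left(151,c{\left(0 \right)} \right)} - Z{\left(581 \right)} = -508 - 375 = -883$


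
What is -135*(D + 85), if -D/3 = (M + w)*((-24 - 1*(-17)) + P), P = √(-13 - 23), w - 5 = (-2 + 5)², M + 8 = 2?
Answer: -34155 + 19440*I ≈ -34155.0 + 19440.0*I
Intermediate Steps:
M = -6 (M = -8 + 2 = -6)
w = 14 (w = 5 + (-2 + 5)² = 5 + 3² = 5 + 9 = 14)
P = 6*I (P = √(-36) = 6*I ≈ 6.0*I)
D = 168 - 144*I (D = -3*(-6 + 14)*((-24 - 1*(-17)) + 6*I) = -24*((-24 + 17) + 6*I) = -24*(-7 + 6*I) = -3*(-56 + 48*I) = 168 - 144*I ≈ 168.0 - 144.0*I)
-135*(D + 85) = -135*((168 - 144*I) + 85) = -135*(253 - 144*I) = -34155 + 19440*I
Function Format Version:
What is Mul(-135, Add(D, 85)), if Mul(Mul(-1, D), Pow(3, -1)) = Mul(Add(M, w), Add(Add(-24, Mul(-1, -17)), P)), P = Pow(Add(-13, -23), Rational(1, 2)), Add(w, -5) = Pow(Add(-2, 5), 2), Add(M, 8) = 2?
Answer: Add(-34155, Mul(19440, I)) ≈ Add(-34155., Mul(19440., I))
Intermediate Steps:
M = -6 (M = Add(-8, 2) = -6)
w = 14 (w = Add(5, Pow(Add(-2, 5), 2)) = Add(5, Pow(3, 2)) = Add(5, 9) = 14)
P = Mul(6, I) (P = Pow(-36, Rational(1, 2)) = Mul(6, I) ≈ Mul(6.0000, I))
D = Add(168, Mul(-144, I)) (D = Mul(-3, Mul(Add(-6, 14), Add(Add(-24, Mul(-1, -17)), Mul(6, I)))) = Mul(-3, Mul(8, Add(Add(-24, 17), Mul(6, I)))) = Mul(-3, Mul(8, Add(-7, Mul(6, I)))) = Mul(-3, Add(-56, Mul(48, I))) = Add(168, Mul(-144, I)) ≈ Add(168.00, Mul(-144.00, I)))
Mul(-135, Add(D, 85)) = Mul(-135, Add(Add(168, Mul(-144, I)), 85)) = Mul(-135, Add(253, Mul(-144, I))) = Add(-34155, Mul(19440, I))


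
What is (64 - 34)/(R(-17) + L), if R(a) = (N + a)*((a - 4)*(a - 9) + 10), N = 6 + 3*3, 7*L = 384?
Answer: -21/740 ≈ -0.028378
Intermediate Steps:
L = 384/7 (L = (⅐)*384 = 384/7 ≈ 54.857)
N = 15 (N = 6 + 9 = 15)
R(a) = (10 + (-9 + a)*(-4 + a))*(15 + a) (R(a) = (15 + a)*((a - 4)*(a - 9) + 10) = (15 + a)*((-4 + a)*(-9 + a) + 10) = (15 + a)*((-9 + a)*(-4 + a) + 10) = (15 + a)*(10 + (-9 + a)*(-4 + a)) = (10 + (-9 + a)*(-4 + a))*(15 + a))
(64 - 34)/(R(-17) + L) = (64 - 34)/((690 + (-17)³ - 149*(-17) + 2*(-17)²) + 384/7) = 30/((690 - 4913 + 2533 + 2*289) + 384/7) = 30/((690 - 4913 + 2533 + 578) + 384/7) = 30/(-1112 + 384/7) = 30/(-7400/7) = 30*(-7/7400) = -21/740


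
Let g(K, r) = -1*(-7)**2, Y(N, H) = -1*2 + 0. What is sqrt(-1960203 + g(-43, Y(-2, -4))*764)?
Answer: I*sqrt(1997639) ≈ 1413.4*I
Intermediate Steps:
Y(N, H) = -2 (Y(N, H) = -2 + 0 = -2)
g(K, r) = -49 (g(K, r) = -1*49 = -49)
sqrt(-1960203 + g(-43, Y(-2, -4))*764) = sqrt(-1960203 - 49*764) = sqrt(-1960203 - 37436) = sqrt(-1997639) = I*sqrt(1997639)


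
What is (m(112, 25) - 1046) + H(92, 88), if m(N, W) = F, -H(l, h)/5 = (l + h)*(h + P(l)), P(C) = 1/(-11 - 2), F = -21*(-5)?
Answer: -1040933/13 ≈ -80072.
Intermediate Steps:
F = 105
P(C) = -1/13 (P(C) = 1/(-13) = -1/13)
H(l, h) = -5*(-1/13 + h)*(h + l) (H(l, h) = -5*(l + h)*(h - 1/13) = -5*(h + l)*(-1/13 + h) = -5*(-1/13 + h)*(h + l))
m(N, W) = 105
(m(112, 25) - 1046) + H(92, 88) = (105 - 1046) + (-5*88² + (5/13)*88 + (5/13)*92 - 5*88*92) = -941 + (-5*7744 + 440/13 + 460/13 - 40480) = -941 + (-38720 + 440/13 + 460/13 - 40480) = -941 - 1028700/13 = -1040933/13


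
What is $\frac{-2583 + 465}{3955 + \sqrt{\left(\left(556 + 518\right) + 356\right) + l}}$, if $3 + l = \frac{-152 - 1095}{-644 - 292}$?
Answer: $- \frac{7840581840}{14639598481} + \frac{12708 \sqrt{34759894}}{14639598481} \approx -0.53046$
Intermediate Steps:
$l = - \frac{1561}{936}$ ($l = -3 + \frac{-152 - 1095}{-644 - 292} = -3 - \frac{1247}{-936} = -3 - - \frac{1247}{936} = -3 + \frac{1247}{936} = - \frac{1561}{936} \approx -1.6677$)
$\frac{-2583 + 465}{3955 + \sqrt{\left(\left(556 + 518\right) + 356\right) + l}} = \frac{-2583 + 465}{3955 + \sqrt{\left(\left(556 + 518\right) + 356\right) - \frac{1561}{936}}} = - \frac{2118}{3955 + \sqrt{\left(1074 + 356\right) - \frac{1561}{936}}} = - \frac{2118}{3955 + \sqrt{1430 - \frac{1561}{936}}} = - \frac{2118}{3955 + \sqrt{\frac{1336919}{936}}} = - \frac{2118}{3955 + \frac{\sqrt{34759894}}{156}}$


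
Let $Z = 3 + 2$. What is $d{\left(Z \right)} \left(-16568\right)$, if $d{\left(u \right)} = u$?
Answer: $-82840$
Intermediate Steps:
$Z = 5$
$d{\left(Z \right)} \left(-16568\right) = 5 \left(-16568\right) = -82840$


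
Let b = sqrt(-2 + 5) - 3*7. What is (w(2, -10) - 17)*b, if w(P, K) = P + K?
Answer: 525 - 25*sqrt(3) ≈ 481.70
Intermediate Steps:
w(P, K) = K + P
b = -21 + sqrt(3) (b = sqrt(3) - 21 = -21 + sqrt(3) ≈ -19.268)
(w(2, -10) - 17)*b = ((-10 + 2) - 17)*(-21 + sqrt(3)) = (-8 - 17)*(-21 + sqrt(3)) = -25*(-21 + sqrt(3)) = 525 - 25*sqrt(3)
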